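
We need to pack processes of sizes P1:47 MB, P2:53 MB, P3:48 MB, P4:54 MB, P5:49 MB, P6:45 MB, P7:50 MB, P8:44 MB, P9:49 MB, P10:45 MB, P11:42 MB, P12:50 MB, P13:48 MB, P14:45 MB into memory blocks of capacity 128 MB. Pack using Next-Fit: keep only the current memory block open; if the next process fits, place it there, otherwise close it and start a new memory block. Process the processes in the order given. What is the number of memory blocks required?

7

P1 (47 MB) → memory block 1 (remaining 81 MB)
P2 (53 MB) → memory block 1 (remaining 28 MB)
P3 (48 MB) → memory block 2 (remaining 80 MB)
P4 (54 MB) → memory block 2 (remaining 26 MB)
P5 (49 MB) → memory block 3 (remaining 79 MB)
P6 (45 MB) → memory block 3 (remaining 34 MB)
P7 (50 MB) → memory block 4 (remaining 78 MB)
P8 (44 MB) → memory block 4 (remaining 34 MB)
P9 (49 MB) → memory block 5 (remaining 79 MB)
P10 (45 MB) → memory block 5 (remaining 34 MB)
P11 (42 MB) → memory block 6 (remaining 86 MB)
P12 (50 MB) → memory block 6 (remaining 36 MB)
P13 (48 MB) → memory block 7 (remaining 80 MB)
P14 (45 MB) → memory block 7 (remaining 35 MB)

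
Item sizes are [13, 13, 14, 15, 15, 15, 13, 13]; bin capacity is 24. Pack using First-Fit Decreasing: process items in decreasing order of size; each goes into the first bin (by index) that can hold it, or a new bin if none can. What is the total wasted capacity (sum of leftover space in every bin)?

81

Sorted descending: 15, 15, 15, 14, 13, 13, 13, 13.
bin 1: place 15, 9 left
bin 2: place 15, 9 left
bin 3: place 15, 9 left
bin 4: place 14, 10 left
bin 5: place 13, 11 left
bin 6: place 13, 11 left
bin 7: place 13, 11 left
bin 8: place 13, 11 left
8 bins × 24 = 192; used 111; unused 81.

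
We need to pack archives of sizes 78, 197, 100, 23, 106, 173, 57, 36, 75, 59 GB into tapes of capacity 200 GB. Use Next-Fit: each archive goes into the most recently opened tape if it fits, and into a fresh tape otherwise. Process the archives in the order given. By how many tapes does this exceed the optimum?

Next-Fit: [78] [197] [100,23] [106] [173] [57,36,75] [59] → 7 tapes.
Total size 904 GB; any packing needs at least ⌈904/200⌉ = 5 tapes.
An optimal packing achieves that bound: [197] [173,23] [106,78] [100,75] [59,57,36] → 5 tapes.
Excess: 7 − 5 = 2.

2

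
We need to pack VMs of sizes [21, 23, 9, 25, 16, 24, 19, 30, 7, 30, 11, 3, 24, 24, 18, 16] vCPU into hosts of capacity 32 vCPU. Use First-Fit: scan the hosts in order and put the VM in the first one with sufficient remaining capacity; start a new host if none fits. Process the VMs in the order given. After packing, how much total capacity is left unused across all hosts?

21 vCPU → host 1 (remaining 11 vCPU)
23 vCPU → host 2 (remaining 9 vCPU)
9 vCPU → host 1 (remaining 2 vCPU)
25 vCPU → host 3 (remaining 7 vCPU)
16 vCPU → host 4 (remaining 16 vCPU)
24 vCPU → host 5 (remaining 8 vCPU)
19 vCPU → host 6 (remaining 13 vCPU)
30 vCPU → host 7 (remaining 2 vCPU)
7 vCPU → host 2 (remaining 2 vCPU)
30 vCPU → host 8 (remaining 2 vCPU)
11 vCPU → host 4 (remaining 5 vCPU)
3 vCPU → host 3 (remaining 4 vCPU)
24 vCPU → host 9 (remaining 8 vCPU)
24 vCPU → host 10 (remaining 8 vCPU)
18 vCPU → host 11 (remaining 14 vCPU)
16 vCPU → host 12 (remaining 16 vCPU)
12 hosts × 32 vCPU = 384 vCPU; used 300 vCPU; unused 84 vCPU.

84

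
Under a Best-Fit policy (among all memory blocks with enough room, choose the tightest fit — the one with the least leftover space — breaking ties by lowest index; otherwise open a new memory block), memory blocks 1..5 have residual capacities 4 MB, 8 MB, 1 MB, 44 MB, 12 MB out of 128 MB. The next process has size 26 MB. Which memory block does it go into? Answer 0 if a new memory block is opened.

4

Memory blocks with room: memory block 4 (44 MB).
Tightest fit is memory block 4 with 44 MB free.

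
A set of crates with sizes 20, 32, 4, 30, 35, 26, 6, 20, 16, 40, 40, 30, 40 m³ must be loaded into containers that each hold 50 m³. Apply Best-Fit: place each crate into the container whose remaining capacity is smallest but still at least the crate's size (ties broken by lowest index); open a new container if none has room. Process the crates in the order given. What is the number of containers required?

20 m³ → container 1 (remaining 30 m³)
32 m³ → container 2 (remaining 18 m³)
4 m³ → container 2 (remaining 14 m³)
30 m³ → container 1 (remaining 0 m³)
35 m³ → container 3 (remaining 15 m³)
26 m³ → container 4 (remaining 24 m³)
6 m³ → container 2 (remaining 8 m³)
20 m³ → container 4 (remaining 4 m³)
16 m³ → container 5 (remaining 34 m³)
40 m³ → container 6 (remaining 10 m³)
40 m³ → container 7 (remaining 10 m³)
30 m³ → container 5 (remaining 4 m³)
40 m³ → container 8 (remaining 10 m³)
Final containers: [20,30] [32,4,6] [35] [26,20] [16,30] [40] [40] [40].

8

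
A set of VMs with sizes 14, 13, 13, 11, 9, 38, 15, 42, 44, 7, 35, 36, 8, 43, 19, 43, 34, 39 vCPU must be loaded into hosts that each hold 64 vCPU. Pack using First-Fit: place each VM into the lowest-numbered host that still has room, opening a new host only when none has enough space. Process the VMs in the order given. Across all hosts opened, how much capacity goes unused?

177

host 1: place 14 vCPU, 50 vCPU left
host 1: place 13 vCPU, 37 vCPU left
host 1: place 13 vCPU, 24 vCPU left
host 1: place 11 vCPU, 13 vCPU left
host 1: place 9 vCPU, 4 vCPU left
host 2: place 38 vCPU, 26 vCPU left
host 2: place 15 vCPU, 11 vCPU left
host 3: place 42 vCPU, 22 vCPU left
host 4: place 44 vCPU, 20 vCPU left
host 2: place 7 vCPU, 4 vCPU left
host 5: place 35 vCPU, 29 vCPU left
host 6: place 36 vCPU, 28 vCPU left
host 3: place 8 vCPU, 14 vCPU left
host 7: place 43 vCPU, 21 vCPU left
host 4: place 19 vCPU, 1 vCPU left
host 8: place 43 vCPU, 21 vCPU left
host 9: place 34 vCPU, 30 vCPU left
host 10: place 39 vCPU, 25 vCPU left
10 hosts × 64 vCPU = 640 vCPU; used 463 vCPU; unused 177 vCPU.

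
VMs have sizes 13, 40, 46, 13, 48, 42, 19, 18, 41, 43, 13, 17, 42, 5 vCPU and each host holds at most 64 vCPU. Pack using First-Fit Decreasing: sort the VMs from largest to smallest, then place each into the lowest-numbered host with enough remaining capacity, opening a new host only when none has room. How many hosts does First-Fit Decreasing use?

Sorted descending: 48, 46, 43, 42, 42, 41, 40, 19, 18, 17, 13, 13, 13, 5.
48 vCPU → host 1 (remaining 16 vCPU)
46 vCPU → host 2 (remaining 18 vCPU)
43 vCPU → host 3 (remaining 21 vCPU)
42 vCPU → host 4 (remaining 22 vCPU)
42 vCPU → host 5 (remaining 22 vCPU)
41 vCPU → host 6 (remaining 23 vCPU)
40 vCPU → host 7 (remaining 24 vCPU)
19 vCPU → host 3 (remaining 2 vCPU)
18 vCPU → host 2 (remaining 0 vCPU)
17 vCPU → host 4 (remaining 5 vCPU)
13 vCPU → host 1 (remaining 3 vCPU)
13 vCPU → host 5 (remaining 9 vCPU)
13 vCPU → host 6 (remaining 10 vCPU)
5 vCPU → host 4 (remaining 0 vCPU)
Final hosts: [48,13] [46,18] [43,19] [42,17,5] [42,13] [41,13] [40].

7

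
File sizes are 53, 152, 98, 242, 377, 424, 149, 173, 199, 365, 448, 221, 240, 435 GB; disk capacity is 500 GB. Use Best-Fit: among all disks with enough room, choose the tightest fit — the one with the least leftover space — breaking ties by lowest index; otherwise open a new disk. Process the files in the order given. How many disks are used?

9

53 GB → disk 1 (remaining 447 GB)
152 GB → disk 1 (remaining 295 GB)
98 GB → disk 1 (remaining 197 GB)
242 GB → disk 2 (remaining 258 GB)
377 GB → disk 3 (remaining 123 GB)
424 GB → disk 4 (remaining 76 GB)
149 GB → disk 1 (remaining 48 GB)
173 GB → disk 2 (remaining 85 GB)
199 GB → disk 5 (remaining 301 GB)
365 GB → disk 6 (remaining 135 GB)
448 GB → disk 7 (remaining 52 GB)
221 GB → disk 5 (remaining 80 GB)
240 GB → disk 8 (remaining 260 GB)
435 GB → disk 9 (remaining 65 GB)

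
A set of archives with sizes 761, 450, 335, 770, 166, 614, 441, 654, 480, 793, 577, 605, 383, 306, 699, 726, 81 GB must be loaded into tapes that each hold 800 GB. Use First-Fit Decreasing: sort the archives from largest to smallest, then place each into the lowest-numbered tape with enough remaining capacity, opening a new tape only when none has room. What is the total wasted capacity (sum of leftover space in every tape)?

Sorted descending: 793, 770, 761, 726, 699, 654, 614, 605, 577, 480, 450, 441, 383, 335, 306, 166, 81.
tape 1: place 793 GB, 7 GB left
tape 2: place 770 GB, 30 GB left
tape 3: place 761 GB, 39 GB left
tape 4: place 726 GB, 74 GB left
tape 5: place 699 GB, 101 GB left
tape 6: place 654 GB, 146 GB left
tape 7: place 614 GB, 186 GB left
tape 8: place 605 GB, 195 GB left
tape 9: place 577 GB, 223 GB left
tape 10: place 480 GB, 320 GB left
tape 11: place 450 GB, 350 GB left
tape 12: place 441 GB, 359 GB left
tape 13: place 383 GB, 417 GB left
tape 11: place 335 GB, 15 GB left
tape 10: place 306 GB, 14 GB left
tape 7: place 166 GB, 20 GB left
tape 5: place 81 GB, 20 GB left
13 tapes × 800 GB = 10400 GB; used 8841 GB; unused 1559 GB.

1559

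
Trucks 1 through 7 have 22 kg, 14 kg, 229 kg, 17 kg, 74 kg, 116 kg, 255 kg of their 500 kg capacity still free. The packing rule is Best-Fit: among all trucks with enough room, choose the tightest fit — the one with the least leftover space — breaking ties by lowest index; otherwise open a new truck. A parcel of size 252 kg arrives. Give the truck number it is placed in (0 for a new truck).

Trucks with room: truck 7 (255 kg).
Tightest fit is truck 7 with 255 kg free.

7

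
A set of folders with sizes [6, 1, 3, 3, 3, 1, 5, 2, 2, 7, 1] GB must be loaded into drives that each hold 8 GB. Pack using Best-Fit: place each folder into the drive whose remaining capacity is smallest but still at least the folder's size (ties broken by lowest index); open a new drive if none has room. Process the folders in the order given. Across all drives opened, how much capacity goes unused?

6 GB → drive 1 (remaining 2 GB)
1 GB → drive 1 (remaining 1 GB)
3 GB → drive 2 (remaining 5 GB)
3 GB → drive 2 (remaining 2 GB)
3 GB → drive 3 (remaining 5 GB)
1 GB → drive 1 (remaining 0 GB)
5 GB → drive 3 (remaining 0 GB)
2 GB → drive 2 (remaining 0 GB)
2 GB → drive 4 (remaining 6 GB)
7 GB → drive 5 (remaining 1 GB)
1 GB → drive 5 (remaining 0 GB)
5 drives × 8 GB = 40 GB; used 34 GB; unused 6 GB.

6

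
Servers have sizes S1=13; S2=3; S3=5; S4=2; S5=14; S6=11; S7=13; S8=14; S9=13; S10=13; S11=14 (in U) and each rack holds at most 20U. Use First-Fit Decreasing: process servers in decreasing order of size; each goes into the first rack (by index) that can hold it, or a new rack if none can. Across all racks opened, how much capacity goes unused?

Sorted descending: 14, 14, 14, 13, 13, 13, 13, 11, 5, 3, 2.
14U → rack 1 (remaining 6U)
14U → rack 2 (remaining 6U)
14U → rack 3 (remaining 6U)
13U → rack 4 (remaining 7U)
13U → rack 5 (remaining 7U)
13U → rack 6 (remaining 7U)
13U → rack 7 (remaining 7U)
11U → rack 8 (remaining 9U)
5U → rack 1 (remaining 1U)
3U → rack 2 (remaining 3U)
2U → rack 2 (remaining 1U)
8 racks × 20U = 160U; used 115U; unused 45U.

45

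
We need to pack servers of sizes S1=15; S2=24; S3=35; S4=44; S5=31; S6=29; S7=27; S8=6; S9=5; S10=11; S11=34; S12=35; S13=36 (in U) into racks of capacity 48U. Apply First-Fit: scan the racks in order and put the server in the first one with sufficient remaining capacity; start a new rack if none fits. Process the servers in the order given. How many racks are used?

Put S1 (15U) in rack 1; 33U remain.
Put S2 (24U) in rack 1; 9U remain.
Put S3 (35U) in rack 2; 13U remain.
Put S4 (44U) in rack 3; 4U remain.
Put S5 (31U) in rack 4; 17U remain.
Put S6 (29U) in rack 5; 19U remain.
Put S7 (27U) in rack 6; 21U remain.
Put S8 (6U) in rack 1; 3U remain.
Put S9 (5U) in rack 2; 8U remain.
Put S10 (11U) in rack 4; 6U remain.
Put S11 (34U) in rack 7; 14U remain.
Put S12 (35U) in rack 8; 13U remain.
Put S13 (36U) in rack 9; 12U remain.
Final racks: [15,24,6] [35,5] [44] [31,11] [29] [27] [34] [35] [36].

9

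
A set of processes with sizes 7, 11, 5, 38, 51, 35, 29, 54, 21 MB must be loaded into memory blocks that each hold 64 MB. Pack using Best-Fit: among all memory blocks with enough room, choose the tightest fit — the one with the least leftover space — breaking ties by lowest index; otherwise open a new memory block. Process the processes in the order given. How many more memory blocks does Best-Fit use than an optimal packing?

Best-Fit: [7,11,5,38] [51] [35,29] [54] [21] → 5 memory blocks.
Total size 251 MB; any packing needs at least ⌈251/64⌉ = 4 memory blocks.
An optimal packing achieves that bound: [54,7] [51,11] [38,21,5] [35,29] → 4 memory blocks.
Excess: 5 − 4 = 1.

1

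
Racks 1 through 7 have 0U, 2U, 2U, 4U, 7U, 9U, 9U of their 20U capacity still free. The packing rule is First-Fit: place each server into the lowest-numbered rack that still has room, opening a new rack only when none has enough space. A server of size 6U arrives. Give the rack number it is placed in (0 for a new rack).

5

Racks with room: rack 5 (7U), rack 6 (9U), rack 7 (9U).
The first with room is rack 5.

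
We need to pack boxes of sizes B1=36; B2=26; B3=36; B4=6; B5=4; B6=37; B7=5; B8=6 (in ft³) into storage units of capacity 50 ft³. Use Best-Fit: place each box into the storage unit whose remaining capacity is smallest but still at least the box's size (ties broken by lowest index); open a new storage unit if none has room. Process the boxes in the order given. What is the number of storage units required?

4 storage units

storage unit 1: place B1 (36 ft³), 14 ft³ left
storage unit 2: place B2 (26 ft³), 24 ft³ left
storage unit 3: place B3 (36 ft³), 14 ft³ left
storage unit 1: place B4 (6 ft³), 8 ft³ left
storage unit 1: place B5 (4 ft³), 4 ft³ left
storage unit 4: place B6 (37 ft³), 13 ft³ left
storage unit 4: place B7 (5 ft³), 8 ft³ left
storage unit 4: place B8 (6 ft³), 2 ft³ left
Final storage units: [36,6,4] [26] [36] [37,5,6].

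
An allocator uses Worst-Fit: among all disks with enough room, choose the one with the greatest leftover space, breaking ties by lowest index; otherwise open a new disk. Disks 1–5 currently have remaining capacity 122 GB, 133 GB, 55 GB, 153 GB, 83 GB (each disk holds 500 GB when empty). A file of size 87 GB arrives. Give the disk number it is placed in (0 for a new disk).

4

Disks with room: disk 1 (122 GB), disk 2 (133 GB), disk 4 (153 GB).
Most room is disk 4 with 153 GB free.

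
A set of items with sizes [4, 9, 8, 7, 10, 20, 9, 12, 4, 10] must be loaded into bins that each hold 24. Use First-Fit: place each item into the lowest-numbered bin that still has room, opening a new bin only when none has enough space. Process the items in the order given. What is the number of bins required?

4 → bin 1 (remaining 20)
9 → bin 1 (remaining 11)
8 → bin 1 (remaining 3)
7 → bin 2 (remaining 17)
10 → bin 2 (remaining 7)
20 → bin 3 (remaining 4)
9 → bin 4 (remaining 15)
12 → bin 4 (remaining 3)
4 → bin 2 (remaining 3)
10 → bin 5 (remaining 14)

5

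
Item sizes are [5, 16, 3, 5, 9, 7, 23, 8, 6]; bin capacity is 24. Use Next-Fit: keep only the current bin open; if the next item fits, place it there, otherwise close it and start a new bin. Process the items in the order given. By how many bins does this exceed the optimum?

0

Next-Fit: [5,16,3] [5,9,7] [23] [8,6] → 4 bins.
Total size 82; any packing needs at least ⌈82/24⌉ = 4 bins.
So 4 is already optimal.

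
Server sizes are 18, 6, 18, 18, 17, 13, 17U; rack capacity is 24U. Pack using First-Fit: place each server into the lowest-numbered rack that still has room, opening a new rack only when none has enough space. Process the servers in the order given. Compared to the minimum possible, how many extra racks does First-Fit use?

First-Fit: [18,6] [18] [18] [17] [13] [17] → 6 racks.
6 servers exceed 12U (half the capacity), and no two of those can share a rack, so at least 6 racks are needed.
So 6 is already optimal.

0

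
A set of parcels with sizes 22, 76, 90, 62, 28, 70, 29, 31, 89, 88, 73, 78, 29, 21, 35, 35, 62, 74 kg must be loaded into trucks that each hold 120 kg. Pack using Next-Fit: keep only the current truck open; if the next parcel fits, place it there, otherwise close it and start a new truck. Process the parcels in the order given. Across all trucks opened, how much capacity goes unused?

22 kg → truck 1 (remaining 98 kg)
76 kg → truck 1 (remaining 22 kg)
90 kg → truck 2 (remaining 30 kg)
62 kg → truck 3 (remaining 58 kg)
28 kg → truck 3 (remaining 30 kg)
70 kg → truck 4 (remaining 50 kg)
29 kg → truck 4 (remaining 21 kg)
31 kg → truck 5 (remaining 89 kg)
89 kg → truck 5 (remaining 0 kg)
88 kg → truck 6 (remaining 32 kg)
73 kg → truck 7 (remaining 47 kg)
78 kg → truck 8 (remaining 42 kg)
29 kg → truck 8 (remaining 13 kg)
21 kg → truck 9 (remaining 99 kg)
35 kg → truck 9 (remaining 64 kg)
35 kg → truck 9 (remaining 29 kg)
62 kg → truck 10 (remaining 58 kg)
74 kg → truck 11 (remaining 46 kg)
11 trucks × 120 kg = 1320 kg; used 992 kg; unused 328 kg.

328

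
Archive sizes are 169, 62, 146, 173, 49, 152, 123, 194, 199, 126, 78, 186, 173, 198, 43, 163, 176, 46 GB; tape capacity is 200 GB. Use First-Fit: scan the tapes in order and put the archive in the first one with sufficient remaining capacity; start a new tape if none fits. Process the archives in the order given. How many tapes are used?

tape 1: place 169 GB, 31 GB left
tape 2: place 62 GB, 138 GB left
tape 3: place 146 GB, 54 GB left
tape 4: place 173 GB, 27 GB left
tape 2: place 49 GB, 89 GB left
tape 5: place 152 GB, 48 GB left
tape 6: place 123 GB, 77 GB left
tape 7: place 194 GB, 6 GB left
tape 8: place 199 GB, 1 GB left
tape 9: place 126 GB, 74 GB left
tape 2: place 78 GB, 11 GB left
tape 10: place 186 GB, 14 GB left
tape 11: place 173 GB, 27 GB left
tape 12: place 198 GB, 2 GB left
tape 3: place 43 GB, 11 GB left
tape 13: place 163 GB, 37 GB left
tape 14: place 176 GB, 24 GB left
tape 5: place 46 GB, 2 GB left
Final tapes: [169] [62,49,78] [146,43] [173] [152,46] [123] [194] [199] [126] [186] [173] [198] [163] [176].

14 tapes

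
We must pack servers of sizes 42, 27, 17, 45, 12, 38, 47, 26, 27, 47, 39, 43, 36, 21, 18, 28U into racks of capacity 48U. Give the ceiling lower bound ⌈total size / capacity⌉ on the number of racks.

Total size = 42 + 27 + 17 + 45 + 12 + 38 + 47 + 26 + 27 + 47 + 39 + 43 + 36 + 21 + 18 + 28 = 513U.
⌈513 / 48⌉ = 11.

11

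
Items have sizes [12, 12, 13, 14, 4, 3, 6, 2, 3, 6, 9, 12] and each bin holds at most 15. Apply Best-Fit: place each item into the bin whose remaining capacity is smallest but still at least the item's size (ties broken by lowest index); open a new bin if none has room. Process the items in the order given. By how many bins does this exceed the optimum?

0

Best-Fit: [12,3] [12,3] [13,2] [14] [4,6] [6,9] [12] → 7 bins.
Total size 96; any packing needs at least ⌈96/15⌉ = 7 bins.
So 7 is already optimal.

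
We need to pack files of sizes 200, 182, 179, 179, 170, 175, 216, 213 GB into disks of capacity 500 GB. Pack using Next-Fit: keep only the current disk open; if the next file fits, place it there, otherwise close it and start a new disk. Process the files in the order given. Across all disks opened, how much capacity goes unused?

Put 200 GB in disk 1; 300 GB remain.
Put 182 GB in disk 1; 118 GB remain.
Put 179 GB in disk 2; 321 GB remain.
Put 179 GB in disk 2; 142 GB remain.
Put 170 GB in disk 3; 330 GB remain.
Put 175 GB in disk 3; 155 GB remain.
Put 216 GB in disk 4; 284 GB remain.
Put 213 GB in disk 4; 71 GB remain.
4 disks × 500 GB = 2000 GB; used 1514 GB; unused 486 GB.

486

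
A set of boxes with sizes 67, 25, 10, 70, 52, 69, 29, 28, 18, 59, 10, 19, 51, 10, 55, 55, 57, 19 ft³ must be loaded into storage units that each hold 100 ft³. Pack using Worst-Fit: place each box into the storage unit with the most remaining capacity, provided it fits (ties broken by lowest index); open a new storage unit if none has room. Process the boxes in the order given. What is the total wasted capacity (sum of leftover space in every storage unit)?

67 ft³ → storage unit 1 (remaining 33 ft³)
25 ft³ → storage unit 1 (remaining 8 ft³)
10 ft³ → storage unit 2 (remaining 90 ft³)
70 ft³ → storage unit 2 (remaining 20 ft³)
52 ft³ → storage unit 3 (remaining 48 ft³)
69 ft³ → storage unit 4 (remaining 31 ft³)
29 ft³ → storage unit 3 (remaining 19 ft³)
28 ft³ → storage unit 4 (remaining 3 ft³)
18 ft³ → storage unit 2 (remaining 2 ft³)
59 ft³ → storage unit 5 (remaining 41 ft³)
10 ft³ → storage unit 5 (remaining 31 ft³)
19 ft³ → storage unit 5 (remaining 12 ft³)
51 ft³ → storage unit 6 (remaining 49 ft³)
10 ft³ → storage unit 6 (remaining 39 ft³)
55 ft³ → storage unit 7 (remaining 45 ft³)
55 ft³ → storage unit 8 (remaining 45 ft³)
57 ft³ → storage unit 9 (remaining 43 ft³)
19 ft³ → storage unit 7 (remaining 26 ft³)
9 storage units × 100 ft³ = 900 ft³; used 703 ft³; unused 197 ft³.

197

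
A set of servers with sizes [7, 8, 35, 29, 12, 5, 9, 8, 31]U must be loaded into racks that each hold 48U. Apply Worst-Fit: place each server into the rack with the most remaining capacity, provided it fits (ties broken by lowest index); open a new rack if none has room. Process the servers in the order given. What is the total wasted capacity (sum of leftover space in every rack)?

48

rack 1: place 7U, 41U left
rack 1: place 8U, 33U left
rack 2: place 35U, 13U left
rack 1: place 29U, 4U left
rack 2: place 12U, 1U left
rack 3: place 5U, 43U left
rack 3: place 9U, 34U left
rack 3: place 8U, 26U left
rack 4: place 31U, 17U left
4 racks × 48U = 192U; used 144U; unused 48U.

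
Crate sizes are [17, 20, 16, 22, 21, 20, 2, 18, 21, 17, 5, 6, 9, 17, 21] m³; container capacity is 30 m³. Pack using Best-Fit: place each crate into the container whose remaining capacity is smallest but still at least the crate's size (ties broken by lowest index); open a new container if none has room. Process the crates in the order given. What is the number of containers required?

11

Put 17 m³ in container 1; 13 m³ remain.
Put 20 m³ in container 2; 10 m³ remain.
Put 16 m³ in container 3; 14 m³ remain.
Put 22 m³ in container 4; 8 m³ remain.
Put 21 m³ in container 5; 9 m³ remain.
Put 20 m³ in container 6; 10 m³ remain.
Put 2 m³ in container 4; 6 m³ remain.
Put 18 m³ in container 7; 12 m³ remain.
Put 21 m³ in container 8; 9 m³ remain.
Put 17 m³ in container 9; 13 m³ remain.
Put 5 m³ in container 4; 1 m³ remain.
Put 6 m³ in container 5; 3 m³ remain.
Put 9 m³ in container 8; 0 m³ remain.
Put 17 m³ in container 10; 13 m³ remain.
Put 21 m³ in container 11; 9 m³ remain.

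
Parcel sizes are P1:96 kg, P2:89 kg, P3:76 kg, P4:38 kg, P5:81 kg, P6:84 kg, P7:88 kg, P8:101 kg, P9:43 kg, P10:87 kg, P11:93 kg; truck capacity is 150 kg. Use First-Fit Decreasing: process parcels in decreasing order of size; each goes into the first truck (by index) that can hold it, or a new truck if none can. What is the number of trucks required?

Sorted descending: 101, 96, 93, 89, 88, 87, 84, 81, 76, 43, 38.
101 kg → truck 1 (remaining 49 kg)
96 kg → truck 2 (remaining 54 kg)
93 kg → truck 3 (remaining 57 kg)
89 kg → truck 4 (remaining 61 kg)
88 kg → truck 5 (remaining 62 kg)
87 kg → truck 6 (remaining 63 kg)
84 kg → truck 7 (remaining 66 kg)
81 kg → truck 8 (remaining 69 kg)
76 kg → truck 9 (remaining 74 kg)
43 kg → truck 1 (remaining 6 kg)
38 kg → truck 2 (remaining 16 kg)

9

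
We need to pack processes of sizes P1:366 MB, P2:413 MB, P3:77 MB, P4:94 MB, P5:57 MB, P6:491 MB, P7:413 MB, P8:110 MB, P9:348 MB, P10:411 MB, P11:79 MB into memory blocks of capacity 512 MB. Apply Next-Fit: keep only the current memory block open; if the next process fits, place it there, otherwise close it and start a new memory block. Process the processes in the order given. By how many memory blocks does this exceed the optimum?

Next-Fit: [366] [413,77] [94,57] [491] [413] [110,348] [411,79] → 7 memory blocks.
Total size 2859 MB; any packing needs at least ⌈2859/512⌉ = 6 memory blocks.
An optimal packing achieves that bound: [491] [413,94] [413,79] [411,77] [366,110] [348,57] → 6 memory blocks.
Excess: 7 − 6 = 1.

1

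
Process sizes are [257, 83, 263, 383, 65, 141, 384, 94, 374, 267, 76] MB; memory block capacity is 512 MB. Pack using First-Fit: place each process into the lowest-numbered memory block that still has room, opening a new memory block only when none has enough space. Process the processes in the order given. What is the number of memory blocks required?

Put 257 MB in memory block 1; 255 MB remain.
Put 83 MB in memory block 1; 172 MB remain.
Put 263 MB in memory block 2; 249 MB remain.
Put 383 MB in memory block 3; 129 MB remain.
Put 65 MB in memory block 1; 107 MB remain.
Put 141 MB in memory block 2; 108 MB remain.
Put 384 MB in memory block 4; 128 MB remain.
Put 94 MB in memory block 1; 13 MB remain.
Put 374 MB in memory block 5; 138 MB remain.
Put 267 MB in memory block 6; 245 MB remain.
Put 76 MB in memory block 2; 32 MB remain.
Final memory blocks: [257,83,65,94] [263,141,76] [383] [384] [374] [267].

6 memory blocks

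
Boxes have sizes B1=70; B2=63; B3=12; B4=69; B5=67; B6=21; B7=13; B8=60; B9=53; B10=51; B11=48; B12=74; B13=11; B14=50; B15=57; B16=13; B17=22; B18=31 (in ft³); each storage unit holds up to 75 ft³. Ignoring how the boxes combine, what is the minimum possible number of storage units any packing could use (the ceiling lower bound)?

Total size = 70 + 63 + 12 + 69 + 67 + 21 + 13 + 60 + 53 + 51 + 48 + 74 + 11 + 50 + 57 + 13 + 22 + 31 = 785 ft³.
⌈785 / 75⌉ = 11.

11 storage units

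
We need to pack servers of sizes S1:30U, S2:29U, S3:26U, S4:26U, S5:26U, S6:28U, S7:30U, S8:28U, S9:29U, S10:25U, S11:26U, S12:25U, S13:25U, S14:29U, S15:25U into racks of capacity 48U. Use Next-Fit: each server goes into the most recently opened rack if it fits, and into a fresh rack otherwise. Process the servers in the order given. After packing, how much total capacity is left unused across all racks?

313

rack 1: place S1 (30U), 18U left
rack 2: place S2 (29U), 19U left
rack 3: place S3 (26U), 22U left
rack 4: place S4 (26U), 22U left
rack 5: place S5 (26U), 22U left
rack 6: place S6 (28U), 20U left
rack 7: place S7 (30U), 18U left
rack 8: place S8 (28U), 20U left
rack 9: place S9 (29U), 19U left
rack 10: place S10 (25U), 23U left
rack 11: place S11 (26U), 22U left
rack 12: place S12 (25U), 23U left
rack 13: place S13 (25U), 23U left
rack 14: place S14 (29U), 19U left
rack 15: place S15 (25U), 23U left
15 racks × 48U = 720U; used 407U; unused 313U.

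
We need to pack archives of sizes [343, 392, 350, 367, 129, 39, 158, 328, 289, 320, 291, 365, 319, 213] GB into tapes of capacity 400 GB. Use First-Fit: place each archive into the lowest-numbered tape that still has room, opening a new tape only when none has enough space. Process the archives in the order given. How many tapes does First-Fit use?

12

Put 343 GB in tape 1; 57 GB remain.
Put 392 GB in tape 2; 8 GB remain.
Put 350 GB in tape 3; 50 GB remain.
Put 367 GB in tape 4; 33 GB remain.
Put 129 GB in tape 5; 271 GB remain.
Put 39 GB in tape 1; 18 GB remain.
Put 158 GB in tape 5; 113 GB remain.
Put 328 GB in tape 6; 72 GB remain.
Put 289 GB in tape 7; 111 GB remain.
Put 320 GB in tape 8; 80 GB remain.
Put 291 GB in tape 9; 109 GB remain.
Put 365 GB in tape 10; 35 GB remain.
Put 319 GB in tape 11; 81 GB remain.
Put 213 GB in tape 12; 187 GB remain.
Final tapes: [343,39] [392] [350] [367] [129,158] [328] [289] [320] [291] [365] [319] [213].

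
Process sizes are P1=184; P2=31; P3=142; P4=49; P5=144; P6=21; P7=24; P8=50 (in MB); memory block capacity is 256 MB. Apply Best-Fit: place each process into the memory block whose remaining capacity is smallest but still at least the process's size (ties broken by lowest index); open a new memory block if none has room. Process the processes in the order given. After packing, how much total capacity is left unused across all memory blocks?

123

P1 (184 MB) → memory block 1 (remaining 72 MB)
P2 (31 MB) → memory block 1 (remaining 41 MB)
P3 (142 MB) → memory block 2 (remaining 114 MB)
P4 (49 MB) → memory block 2 (remaining 65 MB)
P5 (144 MB) → memory block 3 (remaining 112 MB)
P6 (21 MB) → memory block 1 (remaining 20 MB)
P7 (24 MB) → memory block 2 (remaining 41 MB)
P8 (50 MB) → memory block 3 (remaining 62 MB)
3 memory blocks × 256 MB = 768 MB; used 645 MB; unused 123 MB.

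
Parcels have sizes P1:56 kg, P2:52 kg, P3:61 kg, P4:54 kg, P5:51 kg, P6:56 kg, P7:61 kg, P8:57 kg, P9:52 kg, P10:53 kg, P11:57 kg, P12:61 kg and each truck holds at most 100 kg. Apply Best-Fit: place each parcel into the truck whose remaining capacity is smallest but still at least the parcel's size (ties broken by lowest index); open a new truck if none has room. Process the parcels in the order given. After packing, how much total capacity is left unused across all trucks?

529

truck 1: place P1 (56 kg), 44 kg left
truck 2: place P2 (52 kg), 48 kg left
truck 3: place P3 (61 kg), 39 kg left
truck 4: place P4 (54 kg), 46 kg left
truck 5: place P5 (51 kg), 49 kg left
truck 6: place P6 (56 kg), 44 kg left
truck 7: place P7 (61 kg), 39 kg left
truck 8: place P8 (57 kg), 43 kg left
truck 9: place P9 (52 kg), 48 kg left
truck 10: place P10 (53 kg), 47 kg left
truck 11: place P11 (57 kg), 43 kg left
truck 12: place P12 (61 kg), 39 kg left
12 trucks × 100 kg = 1200 kg; used 671 kg; unused 529 kg.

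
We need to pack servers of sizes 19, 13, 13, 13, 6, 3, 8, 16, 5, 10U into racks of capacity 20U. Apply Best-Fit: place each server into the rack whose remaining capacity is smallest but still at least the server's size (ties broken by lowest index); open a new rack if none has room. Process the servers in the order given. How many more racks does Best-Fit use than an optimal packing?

0

Best-Fit: [19] [13,6] [13,3] [13,5] [8,10] [16] → 6 racks.
Total size 106U; any packing needs at least ⌈106/20⌉ = 6 racks.
So 6 is already optimal.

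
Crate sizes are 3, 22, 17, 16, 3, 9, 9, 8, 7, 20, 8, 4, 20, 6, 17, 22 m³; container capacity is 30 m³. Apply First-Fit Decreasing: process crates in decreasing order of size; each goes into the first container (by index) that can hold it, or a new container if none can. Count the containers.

Sorted descending: 22, 22, 20, 20, 17, 17, 16, 9, 9, 8, 8, 7, 6, 4, 3, 3.
Put 22 m³ in container 1; 8 m³ remain.
Put 22 m³ in container 2; 8 m³ remain.
Put 20 m³ in container 3; 10 m³ remain.
Put 20 m³ in container 4; 10 m³ remain.
Put 17 m³ in container 5; 13 m³ remain.
Put 17 m³ in container 6; 13 m³ remain.
Put 16 m³ in container 7; 14 m³ remain.
Put 9 m³ in container 3; 1 m³ remain.
Put 9 m³ in container 4; 1 m³ remain.
Put 8 m³ in container 1; 0 m³ remain.
Put 8 m³ in container 2; 0 m³ remain.
Put 7 m³ in container 5; 6 m³ remain.
Put 6 m³ in container 5; 0 m³ remain.
Put 4 m³ in container 6; 9 m³ remain.
Put 3 m³ in container 6; 6 m³ remain.
Put 3 m³ in container 6; 3 m³ remain.
Final containers: [22,8] [22,8] [20,9] [20,9] [17,7,6] [17,4,3,3] [16].

7 containers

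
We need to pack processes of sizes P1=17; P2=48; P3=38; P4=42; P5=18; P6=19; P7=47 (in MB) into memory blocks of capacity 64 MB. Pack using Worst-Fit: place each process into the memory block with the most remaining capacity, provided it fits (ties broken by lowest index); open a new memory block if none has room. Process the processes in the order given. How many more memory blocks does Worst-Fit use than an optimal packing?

Worst-Fit: [17,38] [48] [42,18] [19] [47] → 5 memory blocks.
Total size 229 MB; any packing needs at least ⌈229/64⌉ = 4 memory blocks.
An optimal packing achieves that bound: [48] [47,17] [42,19] [38,18] → 4 memory blocks.
Excess: 5 − 4 = 1.

1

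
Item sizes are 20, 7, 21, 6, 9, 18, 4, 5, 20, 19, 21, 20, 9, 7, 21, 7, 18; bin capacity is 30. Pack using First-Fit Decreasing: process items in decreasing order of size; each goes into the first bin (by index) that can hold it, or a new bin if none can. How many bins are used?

Sorted descending: 21, 21, 21, 20, 20, 20, 19, 18, 18, 9, 9, 7, 7, 7, 6, 5, 4.
bin 1: place 21, 9 left
bin 2: place 21, 9 left
bin 3: place 21, 9 left
bin 4: place 20, 10 left
bin 5: place 20, 10 left
bin 6: place 20, 10 left
bin 7: place 19, 11 left
bin 8: place 18, 12 left
bin 9: place 18, 12 left
bin 1: place 9, 0 left
bin 2: place 9, 0 left
bin 3: place 7, 2 left
bin 4: place 7, 3 left
bin 5: place 7, 3 left
bin 6: place 6, 4 left
bin 7: place 5, 6 left
bin 6: place 4, 0 left

9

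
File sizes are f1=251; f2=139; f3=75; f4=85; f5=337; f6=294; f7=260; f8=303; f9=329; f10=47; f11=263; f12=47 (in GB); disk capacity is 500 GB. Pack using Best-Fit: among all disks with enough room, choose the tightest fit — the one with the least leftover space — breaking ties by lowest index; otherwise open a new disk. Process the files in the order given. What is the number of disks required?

7 disks

disk 1: place f1 (251 GB), 249 GB left
disk 1: place f2 (139 GB), 110 GB left
disk 1: place f3 (75 GB), 35 GB left
disk 2: place f4 (85 GB), 415 GB left
disk 2: place f5 (337 GB), 78 GB left
disk 3: place f6 (294 GB), 206 GB left
disk 4: place f7 (260 GB), 240 GB left
disk 5: place f8 (303 GB), 197 GB left
disk 6: place f9 (329 GB), 171 GB left
disk 2: place f10 (47 GB), 31 GB left
disk 7: place f11 (263 GB), 237 GB left
disk 6: place f12 (47 GB), 124 GB left
Final disks: [251,139,75] [85,337,47] [294] [260] [303] [329,47] [263].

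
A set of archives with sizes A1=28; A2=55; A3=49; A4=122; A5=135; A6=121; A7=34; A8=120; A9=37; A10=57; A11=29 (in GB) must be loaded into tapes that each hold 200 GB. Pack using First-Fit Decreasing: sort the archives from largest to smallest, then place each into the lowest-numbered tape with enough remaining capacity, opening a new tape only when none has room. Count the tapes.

5

Sorted descending: 135, 122, 121, 120, 57, 55, 49, 37, 34, 29, 28.
Put 135 GB in tape 1; 65 GB remain.
Put 122 GB in tape 2; 78 GB remain.
Put 121 GB in tape 3; 79 GB remain.
Put 120 GB in tape 4; 80 GB remain.
Put 57 GB in tape 1; 8 GB remain.
Put 55 GB in tape 2; 23 GB remain.
Put 49 GB in tape 3; 30 GB remain.
Put 37 GB in tape 4; 43 GB remain.
Put 34 GB in tape 4; 9 GB remain.
Put 29 GB in tape 3; 1 GB remain.
Put 28 GB in tape 5; 172 GB remain.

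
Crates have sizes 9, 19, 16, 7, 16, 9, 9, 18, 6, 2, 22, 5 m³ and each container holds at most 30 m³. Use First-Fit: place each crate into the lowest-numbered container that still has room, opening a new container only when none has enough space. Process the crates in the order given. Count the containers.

5 containers

container 1: place 9 m³, 21 m³ left
container 1: place 19 m³, 2 m³ left
container 2: place 16 m³, 14 m³ left
container 2: place 7 m³, 7 m³ left
container 3: place 16 m³, 14 m³ left
container 3: place 9 m³, 5 m³ left
container 4: place 9 m³, 21 m³ left
container 4: place 18 m³, 3 m³ left
container 2: place 6 m³, 1 m³ left
container 1: place 2 m³, 0 m³ left
container 5: place 22 m³, 8 m³ left
container 3: place 5 m³, 0 m³ left
Final containers: [9,19,2] [16,7,6] [16,9,5] [9,18] [22].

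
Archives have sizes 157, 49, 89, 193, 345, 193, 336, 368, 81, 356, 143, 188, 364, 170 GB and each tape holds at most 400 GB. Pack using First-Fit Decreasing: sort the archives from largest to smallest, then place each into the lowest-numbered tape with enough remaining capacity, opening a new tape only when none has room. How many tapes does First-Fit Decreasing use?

Sorted descending: 368, 364, 356, 345, 336, 193, 193, 188, 170, 157, 143, 89, 81, 49.
368 GB → tape 1 (remaining 32 GB)
364 GB → tape 2 (remaining 36 GB)
356 GB → tape 3 (remaining 44 GB)
345 GB → tape 4 (remaining 55 GB)
336 GB → tape 5 (remaining 64 GB)
193 GB → tape 6 (remaining 207 GB)
193 GB → tape 6 (remaining 14 GB)
188 GB → tape 7 (remaining 212 GB)
170 GB → tape 7 (remaining 42 GB)
157 GB → tape 8 (remaining 243 GB)
143 GB → tape 8 (remaining 100 GB)
89 GB → tape 8 (remaining 11 GB)
81 GB → tape 9 (remaining 319 GB)
49 GB → tape 4 (remaining 6 GB)

9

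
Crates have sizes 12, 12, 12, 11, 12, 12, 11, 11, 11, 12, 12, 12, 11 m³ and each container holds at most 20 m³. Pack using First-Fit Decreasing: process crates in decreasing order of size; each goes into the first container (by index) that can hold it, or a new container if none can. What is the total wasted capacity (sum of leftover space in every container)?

109

Sorted descending: 12, 12, 12, 12, 12, 12, 12, 12, 11, 11, 11, 11, 11.
container 1: place 12 m³, 8 m³ left
container 2: place 12 m³, 8 m³ left
container 3: place 12 m³, 8 m³ left
container 4: place 12 m³, 8 m³ left
container 5: place 12 m³, 8 m³ left
container 6: place 12 m³, 8 m³ left
container 7: place 12 m³, 8 m³ left
container 8: place 12 m³, 8 m³ left
container 9: place 11 m³, 9 m³ left
container 10: place 11 m³, 9 m³ left
container 11: place 11 m³, 9 m³ left
container 12: place 11 m³, 9 m³ left
container 13: place 11 m³, 9 m³ left
13 containers × 20 m³ = 260 m³; used 151 m³; unused 109 m³.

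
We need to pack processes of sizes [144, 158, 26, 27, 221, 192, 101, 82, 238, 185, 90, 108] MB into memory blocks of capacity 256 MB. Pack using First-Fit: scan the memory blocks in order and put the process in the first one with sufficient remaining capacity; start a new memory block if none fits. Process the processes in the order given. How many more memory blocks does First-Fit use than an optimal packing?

1

First-Fit: [144,26,27] [158,82] [221] [192] [101,90] [238] [185] [108] → 8 memory blocks.
Total size 1572 MB; any packing needs at least ⌈1572/256⌉ = 7 memory blocks.
An optimal packing achieves that bound: [238] [221,27] [192,26] [185] [158,90] [144,108] [101,82] → 7 memory blocks.
Excess: 8 − 7 = 1.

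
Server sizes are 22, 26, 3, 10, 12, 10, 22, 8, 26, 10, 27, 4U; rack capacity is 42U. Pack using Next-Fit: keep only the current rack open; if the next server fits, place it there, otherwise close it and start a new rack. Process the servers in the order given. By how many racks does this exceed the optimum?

Next-Fit: [22] [26,3,10] [12,10] [22,8] [26,10] [27,4] → 6 racks.
Total size 180U; any packing needs at least ⌈180/42⌉ = 5 racks.
An optimal packing achieves that bound: [27,12,3] [26,10,4] [26,10] [22,10,8] [22] → 5 racks.
Excess: 6 − 5 = 1.

1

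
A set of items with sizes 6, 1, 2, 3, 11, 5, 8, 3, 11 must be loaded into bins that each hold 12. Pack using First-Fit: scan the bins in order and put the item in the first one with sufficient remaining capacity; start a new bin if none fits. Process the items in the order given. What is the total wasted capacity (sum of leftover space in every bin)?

bin 1: place 6, 6 left
bin 1: place 1, 5 left
bin 1: place 2, 3 left
bin 1: place 3, 0 left
bin 2: place 11, 1 left
bin 3: place 5, 7 left
bin 4: place 8, 4 left
bin 3: place 3, 4 left
bin 5: place 11, 1 left
5 bins × 12 = 60; used 50; unused 10.

10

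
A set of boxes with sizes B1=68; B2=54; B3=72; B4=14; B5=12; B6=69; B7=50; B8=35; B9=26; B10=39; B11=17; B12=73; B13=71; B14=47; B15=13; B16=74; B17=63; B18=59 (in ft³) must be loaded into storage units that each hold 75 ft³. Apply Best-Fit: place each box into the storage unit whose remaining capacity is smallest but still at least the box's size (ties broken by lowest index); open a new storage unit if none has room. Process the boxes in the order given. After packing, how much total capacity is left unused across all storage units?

B1 (68 ft³) → storage unit 1 (remaining 7 ft³)
B2 (54 ft³) → storage unit 2 (remaining 21 ft³)
B3 (72 ft³) → storage unit 3 (remaining 3 ft³)
B4 (14 ft³) → storage unit 2 (remaining 7 ft³)
B5 (12 ft³) → storage unit 4 (remaining 63 ft³)
B6 (69 ft³) → storage unit 5 (remaining 6 ft³)
B7 (50 ft³) → storage unit 4 (remaining 13 ft³)
B8 (35 ft³) → storage unit 6 (remaining 40 ft³)
B9 (26 ft³) → storage unit 6 (remaining 14 ft³)
B10 (39 ft³) → storage unit 7 (remaining 36 ft³)
B11 (17 ft³) → storage unit 7 (remaining 19 ft³)
B12 (73 ft³) → storage unit 8 (remaining 2 ft³)
B13 (71 ft³) → storage unit 9 (remaining 4 ft³)
B14 (47 ft³) → storage unit 10 (remaining 28 ft³)
B15 (13 ft³) → storage unit 4 (remaining 0 ft³)
B16 (74 ft³) → storage unit 11 (remaining 1 ft³)
B17 (63 ft³) → storage unit 12 (remaining 12 ft³)
B18 (59 ft³) → storage unit 13 (remaining 16 ft³)
13 storage units × 75 ft³ = 975 ft³; used 856 ft³; unused 119 ft³.

119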